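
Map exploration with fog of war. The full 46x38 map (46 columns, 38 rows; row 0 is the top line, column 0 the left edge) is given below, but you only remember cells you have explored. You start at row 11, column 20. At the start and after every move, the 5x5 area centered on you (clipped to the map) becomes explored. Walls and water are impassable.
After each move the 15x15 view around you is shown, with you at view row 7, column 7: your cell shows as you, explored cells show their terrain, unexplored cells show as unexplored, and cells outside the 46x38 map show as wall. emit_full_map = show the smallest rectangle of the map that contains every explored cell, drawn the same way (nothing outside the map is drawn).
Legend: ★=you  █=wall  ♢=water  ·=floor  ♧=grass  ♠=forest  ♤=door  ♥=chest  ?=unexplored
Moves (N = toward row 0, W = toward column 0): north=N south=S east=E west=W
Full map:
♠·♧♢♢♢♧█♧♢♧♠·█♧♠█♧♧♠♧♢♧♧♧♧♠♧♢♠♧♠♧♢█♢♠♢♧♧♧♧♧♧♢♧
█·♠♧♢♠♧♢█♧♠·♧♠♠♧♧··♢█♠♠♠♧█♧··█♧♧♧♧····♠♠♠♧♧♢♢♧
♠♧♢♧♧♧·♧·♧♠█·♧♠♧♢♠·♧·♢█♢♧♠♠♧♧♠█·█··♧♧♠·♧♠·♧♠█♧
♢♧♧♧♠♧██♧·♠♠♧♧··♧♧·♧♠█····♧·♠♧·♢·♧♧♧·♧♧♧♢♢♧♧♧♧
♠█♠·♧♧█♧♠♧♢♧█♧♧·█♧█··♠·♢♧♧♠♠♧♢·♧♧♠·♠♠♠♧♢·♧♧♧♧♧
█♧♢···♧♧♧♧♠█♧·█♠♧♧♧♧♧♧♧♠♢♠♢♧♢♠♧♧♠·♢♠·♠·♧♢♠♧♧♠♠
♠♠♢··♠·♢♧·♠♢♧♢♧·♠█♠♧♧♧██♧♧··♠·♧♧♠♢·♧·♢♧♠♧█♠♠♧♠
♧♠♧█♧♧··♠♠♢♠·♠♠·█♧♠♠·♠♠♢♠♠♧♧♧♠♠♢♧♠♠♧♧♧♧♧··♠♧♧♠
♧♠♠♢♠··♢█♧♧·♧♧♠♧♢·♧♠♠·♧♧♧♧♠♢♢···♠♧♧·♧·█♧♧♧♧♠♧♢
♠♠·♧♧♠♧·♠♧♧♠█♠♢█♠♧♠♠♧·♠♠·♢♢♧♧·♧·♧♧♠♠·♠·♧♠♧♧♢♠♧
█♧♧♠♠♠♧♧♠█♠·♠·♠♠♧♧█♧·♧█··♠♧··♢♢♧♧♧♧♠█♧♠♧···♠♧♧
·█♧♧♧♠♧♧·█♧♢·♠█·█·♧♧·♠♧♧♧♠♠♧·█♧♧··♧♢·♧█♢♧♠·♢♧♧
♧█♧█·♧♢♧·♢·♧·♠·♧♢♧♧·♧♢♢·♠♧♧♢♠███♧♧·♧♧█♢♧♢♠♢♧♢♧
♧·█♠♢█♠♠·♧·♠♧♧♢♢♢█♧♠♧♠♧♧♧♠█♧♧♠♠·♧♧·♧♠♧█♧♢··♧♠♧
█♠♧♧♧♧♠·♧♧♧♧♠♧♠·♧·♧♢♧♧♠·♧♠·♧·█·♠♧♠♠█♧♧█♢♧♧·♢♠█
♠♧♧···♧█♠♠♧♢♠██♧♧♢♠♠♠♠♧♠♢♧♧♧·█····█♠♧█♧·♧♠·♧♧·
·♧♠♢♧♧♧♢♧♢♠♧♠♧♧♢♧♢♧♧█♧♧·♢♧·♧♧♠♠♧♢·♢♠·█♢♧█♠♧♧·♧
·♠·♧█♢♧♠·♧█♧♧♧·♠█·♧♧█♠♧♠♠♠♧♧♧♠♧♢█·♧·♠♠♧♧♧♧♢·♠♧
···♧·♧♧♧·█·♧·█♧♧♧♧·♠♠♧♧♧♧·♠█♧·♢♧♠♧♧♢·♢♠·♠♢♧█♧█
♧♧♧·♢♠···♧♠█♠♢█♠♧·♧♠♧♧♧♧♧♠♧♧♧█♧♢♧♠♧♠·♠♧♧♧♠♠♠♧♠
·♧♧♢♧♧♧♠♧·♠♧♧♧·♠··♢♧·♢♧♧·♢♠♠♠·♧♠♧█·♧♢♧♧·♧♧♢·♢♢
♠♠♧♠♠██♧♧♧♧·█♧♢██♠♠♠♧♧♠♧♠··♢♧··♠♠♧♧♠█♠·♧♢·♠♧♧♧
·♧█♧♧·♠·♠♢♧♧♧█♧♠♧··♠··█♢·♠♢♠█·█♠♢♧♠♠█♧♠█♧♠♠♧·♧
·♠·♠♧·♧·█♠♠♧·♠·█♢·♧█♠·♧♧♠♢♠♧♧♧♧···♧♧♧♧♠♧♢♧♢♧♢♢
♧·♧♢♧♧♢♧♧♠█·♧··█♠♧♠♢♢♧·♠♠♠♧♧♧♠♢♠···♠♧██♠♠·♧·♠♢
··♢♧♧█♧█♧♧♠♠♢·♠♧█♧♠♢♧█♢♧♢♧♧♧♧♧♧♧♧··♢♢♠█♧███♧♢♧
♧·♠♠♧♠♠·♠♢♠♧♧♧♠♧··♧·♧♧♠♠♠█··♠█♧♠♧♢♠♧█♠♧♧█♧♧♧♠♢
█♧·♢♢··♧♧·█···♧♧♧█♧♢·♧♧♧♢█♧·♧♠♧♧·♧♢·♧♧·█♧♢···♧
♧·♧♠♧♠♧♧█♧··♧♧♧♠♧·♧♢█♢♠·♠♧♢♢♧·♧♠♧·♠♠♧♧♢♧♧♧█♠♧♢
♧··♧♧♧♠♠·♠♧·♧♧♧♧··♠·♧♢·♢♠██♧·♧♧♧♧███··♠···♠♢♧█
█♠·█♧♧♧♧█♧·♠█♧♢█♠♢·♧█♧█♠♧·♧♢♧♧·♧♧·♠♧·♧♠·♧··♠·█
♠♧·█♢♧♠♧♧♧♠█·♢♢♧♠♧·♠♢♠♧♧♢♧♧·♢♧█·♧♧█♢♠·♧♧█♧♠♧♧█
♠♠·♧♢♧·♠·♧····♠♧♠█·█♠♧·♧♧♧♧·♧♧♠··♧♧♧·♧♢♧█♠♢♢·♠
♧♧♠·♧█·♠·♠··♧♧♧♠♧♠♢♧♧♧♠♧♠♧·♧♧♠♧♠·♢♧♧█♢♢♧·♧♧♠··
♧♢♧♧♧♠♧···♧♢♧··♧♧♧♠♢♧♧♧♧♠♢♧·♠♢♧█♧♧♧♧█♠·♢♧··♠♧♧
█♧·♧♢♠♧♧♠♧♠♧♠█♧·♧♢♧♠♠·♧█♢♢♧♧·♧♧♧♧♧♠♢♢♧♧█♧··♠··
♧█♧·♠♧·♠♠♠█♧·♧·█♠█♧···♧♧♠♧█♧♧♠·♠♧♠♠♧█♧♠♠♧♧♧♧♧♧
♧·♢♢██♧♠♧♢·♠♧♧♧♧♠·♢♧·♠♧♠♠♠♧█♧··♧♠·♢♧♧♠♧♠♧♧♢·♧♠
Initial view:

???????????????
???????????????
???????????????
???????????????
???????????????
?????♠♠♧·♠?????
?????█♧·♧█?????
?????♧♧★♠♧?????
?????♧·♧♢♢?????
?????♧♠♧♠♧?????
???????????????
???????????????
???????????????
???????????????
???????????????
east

???????????????
???????????????
???????????????
???????????????
???????????????
????♠♠♧·♠♠?????
????█♧·♧█·?????
????♧♧·★♧♧?????
????♧·♧♢♢·?????
????♧♠♧♠♧♧?????
???????????????
???????????????
???????????????
???????????????
???????????????

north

???????????????
???????????????
???????????????
???????????????
???????????????
?????♠♠·♧♧?????
????♠♠♧·♠♠?????
????█♧·★█·?????
????♧♧·♠♧♧?????
????♧·♧♢♢·?????
????♧♠♧♠♧♧?????
???????????????
???????????????
???????????????
???????????????

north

???????????????
???????????????
???????????????
???????????????
???????????????
?????♠·♠♠♢?????
?????♠♠·♧♧?????
????♠♠♧★♠♠?????
????█♧·♧█·?????
????♧♧·♠♧♧?????
????♧·♧♢♢·?????
????♧♠♧♠♧♧?????
???????????????
???????????????
???????????????

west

???????????????
???????????????
???????????????
???????????????
???????????????
?????♠♠·♠♠♢????
?????♧♠♠·♧♧????
?????♠♠★·♠♠????
?????█♧·♧█·????
?????♧♧·♠♧♧????
?????♧·♧♢♢·????
?????♧♠♧♠♧♧????
???????????????
???????????????
???????????????

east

???????????????
???????????????
???????????????
???????????????
???????????????
????♠♠·♠♠♢?????
????♧♠♠·♧♧?????
????♠♠♧★♠♠?????
????█♧·♧█·?????
????♧♧·♠♧♧?????
????♧·♧♢♢·?????
????♧♠♧♠♧♧?????
???????????????
???????????????
???????????????

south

???????????????
???????????????
???????????????
???????????????
????♠♠·♠♠♢?????
????♧♠♠·♧♧?????
????♠♠♧·♠♠?????
????█♧·★█·?????
????♧♧·♠♧♧?????
????♧·♧♢♢·?????
????♧♠♧♠♧♧?????
???????????????
???????????????
???????????????
???????????????

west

???????????????
???????????????
???????????????
???????????????
?????♠♠·♠♠♢????
?????♧♠♠·♧♧????
?????♠♠♧·♠♠????
?????█♧★♧█·????
?????♧♧·♠♧♧????
?????♧·♧♢♢·????
?????♧♠♧♠♧♧????
???????????????
???????????????
???????????????
???????????????

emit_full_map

♠♠·♠♠♢
♧♠♠·♧♧
♠♠♧·♠♠
█♧★♧█·
♧♧·♠♧♧
♧·♧♢♢·
♧♠♧♠♧♧

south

???????????????
???????????????
???????????????
?????♠♠·♠♠♢????
?????♧♠♠·♧♧????
?????♠♠♧·♠♠????
?????█♧·♧█·????
?????♧♧★♠♧♧????
?????♧·♧♢♢·????
?????♧♠♧♠♧♧????
???????????????
???????????????
???????????????
???????????????
???????????????

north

???????????????
???????????????
???????????????
???????????????
?????♠♠·♠♠♢????
?????♧♠♠·♧♧????
?????♠♠♧·♠♠????
?????█♧★♧█·????
?????♧♧·♠♧♧????
?????♧·♧♢♢·????
?????♧♠♧♠♧♧????
???????????????
???????????????
???????????????
???????????????

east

???????????????
???????????????
???????????????
???????????????
????♠♠·♠♠♢?????
????♧♠♠·♧♧?????
????♠♠♧·♠♠?????
????█♧·★█·?????
????♧♧·♠♧♧?????
????♧·♧♢♢·?????
????♧♠♧♠♧♧?????
???????????????
???????????????
???????????????
???????????????


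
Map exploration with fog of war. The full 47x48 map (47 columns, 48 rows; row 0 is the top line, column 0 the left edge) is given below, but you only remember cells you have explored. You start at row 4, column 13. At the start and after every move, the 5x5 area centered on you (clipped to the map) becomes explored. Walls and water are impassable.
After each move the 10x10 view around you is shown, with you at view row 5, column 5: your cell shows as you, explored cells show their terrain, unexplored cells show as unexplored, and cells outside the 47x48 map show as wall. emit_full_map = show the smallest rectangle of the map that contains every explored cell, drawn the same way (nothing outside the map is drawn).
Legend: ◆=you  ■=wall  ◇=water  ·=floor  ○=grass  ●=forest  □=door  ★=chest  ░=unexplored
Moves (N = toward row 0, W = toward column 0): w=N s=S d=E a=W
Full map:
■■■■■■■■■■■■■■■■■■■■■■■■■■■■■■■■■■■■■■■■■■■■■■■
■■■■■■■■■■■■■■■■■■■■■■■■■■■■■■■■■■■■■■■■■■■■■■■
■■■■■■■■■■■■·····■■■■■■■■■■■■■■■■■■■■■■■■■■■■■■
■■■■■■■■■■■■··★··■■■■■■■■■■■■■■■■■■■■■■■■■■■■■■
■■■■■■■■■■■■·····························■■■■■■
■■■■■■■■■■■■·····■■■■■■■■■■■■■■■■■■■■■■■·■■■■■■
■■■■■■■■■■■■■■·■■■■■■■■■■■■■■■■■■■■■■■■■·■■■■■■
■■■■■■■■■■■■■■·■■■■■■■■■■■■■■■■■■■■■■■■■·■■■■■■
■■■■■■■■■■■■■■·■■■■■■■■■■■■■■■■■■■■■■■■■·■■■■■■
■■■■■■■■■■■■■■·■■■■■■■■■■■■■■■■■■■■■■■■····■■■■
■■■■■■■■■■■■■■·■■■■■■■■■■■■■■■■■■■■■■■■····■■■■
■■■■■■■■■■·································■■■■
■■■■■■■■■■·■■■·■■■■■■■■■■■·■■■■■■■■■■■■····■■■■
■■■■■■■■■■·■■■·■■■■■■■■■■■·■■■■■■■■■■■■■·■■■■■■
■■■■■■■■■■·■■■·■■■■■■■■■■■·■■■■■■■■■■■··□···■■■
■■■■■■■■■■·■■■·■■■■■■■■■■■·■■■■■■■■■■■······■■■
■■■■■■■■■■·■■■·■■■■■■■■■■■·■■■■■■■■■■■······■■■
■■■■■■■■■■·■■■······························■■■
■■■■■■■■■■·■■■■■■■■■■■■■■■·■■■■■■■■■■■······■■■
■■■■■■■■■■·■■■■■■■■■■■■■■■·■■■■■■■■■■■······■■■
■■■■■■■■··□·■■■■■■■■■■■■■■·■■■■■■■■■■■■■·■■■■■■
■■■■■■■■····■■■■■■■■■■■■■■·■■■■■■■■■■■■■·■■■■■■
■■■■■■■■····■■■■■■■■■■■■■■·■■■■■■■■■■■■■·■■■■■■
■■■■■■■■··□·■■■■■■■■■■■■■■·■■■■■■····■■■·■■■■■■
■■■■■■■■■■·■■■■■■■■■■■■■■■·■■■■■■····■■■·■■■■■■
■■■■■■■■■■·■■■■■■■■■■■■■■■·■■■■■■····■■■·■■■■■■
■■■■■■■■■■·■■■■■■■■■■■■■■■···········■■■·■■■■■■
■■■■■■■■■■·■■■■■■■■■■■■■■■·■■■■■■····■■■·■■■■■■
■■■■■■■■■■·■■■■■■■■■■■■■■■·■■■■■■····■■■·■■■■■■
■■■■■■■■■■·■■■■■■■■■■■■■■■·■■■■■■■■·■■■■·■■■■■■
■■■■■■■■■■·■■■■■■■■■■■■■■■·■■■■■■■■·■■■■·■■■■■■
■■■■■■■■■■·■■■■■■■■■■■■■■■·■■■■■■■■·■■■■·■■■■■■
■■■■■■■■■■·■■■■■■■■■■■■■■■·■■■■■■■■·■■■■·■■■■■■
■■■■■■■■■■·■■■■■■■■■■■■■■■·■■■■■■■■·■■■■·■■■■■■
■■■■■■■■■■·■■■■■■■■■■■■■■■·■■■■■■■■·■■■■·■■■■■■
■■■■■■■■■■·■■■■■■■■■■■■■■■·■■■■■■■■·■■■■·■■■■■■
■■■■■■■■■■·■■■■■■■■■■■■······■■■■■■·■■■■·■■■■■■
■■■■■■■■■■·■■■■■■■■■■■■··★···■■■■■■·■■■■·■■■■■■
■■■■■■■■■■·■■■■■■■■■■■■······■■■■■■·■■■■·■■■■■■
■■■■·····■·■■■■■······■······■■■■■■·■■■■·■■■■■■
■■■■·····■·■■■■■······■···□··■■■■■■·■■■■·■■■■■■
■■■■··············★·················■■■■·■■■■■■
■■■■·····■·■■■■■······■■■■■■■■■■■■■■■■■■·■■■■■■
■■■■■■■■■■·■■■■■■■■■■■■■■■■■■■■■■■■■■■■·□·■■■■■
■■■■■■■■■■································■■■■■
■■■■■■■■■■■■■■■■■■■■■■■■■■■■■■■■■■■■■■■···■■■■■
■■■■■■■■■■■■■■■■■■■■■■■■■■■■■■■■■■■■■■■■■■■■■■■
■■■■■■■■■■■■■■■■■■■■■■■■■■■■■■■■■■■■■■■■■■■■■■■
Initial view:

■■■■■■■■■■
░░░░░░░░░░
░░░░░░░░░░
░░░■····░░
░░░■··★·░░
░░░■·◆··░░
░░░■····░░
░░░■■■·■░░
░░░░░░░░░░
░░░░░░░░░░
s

░░░░░░░░░░
░░░░░░░░░░
░░░■····░░
░░░■··★·░░
░░░■····░░
░░░■·◆··░░
░░░■■■·■░░
░░░■■■·■░░
░░░░░░░░░░
░░░░░░░░░░

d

░░░░░░░░░░
░░░░░░░░░░
░░■····░░░
░░■··★··░░
░░■·····░░
░░■··◆··░░
░░■■■·■■░░
░░■■■·■■░░
░░░░░░░░░░
░░░░░░░░░░

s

░░░░░░░░░░
░░■····░░░
░░■··★··░░
░░■·····░░
░░■·····░░
░░■■■◆■■░░
░░■■■·■■░░
░░░■■·■■░░
░░░░░░░░░░
░░░░░░░░░░

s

░░■····░░░
░░■··★··░░
░░■·····░░
░░■·····░░
░░■■■·■■░░
░░■■■◆■■░░
░░░■■·■■░░
░░░■■·■■░░
░░░░░░░░░░
░░░░░░░░░░

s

░░■··★··░░
░░■·····░░
░░■·····░░
░░■■■·■■░░
░░■■■·■■░░
░░░■■◆■■░░
░░░■■·■■░░
░░░■■·■■░░
░░░░░░░░░░
░░░░░░░░░░

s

░░■·····░░
░░■·····░░
░░■■■·■■░░
░░■■■·■■░░
░░░■■·■■░░
░░░■■◆■■░░
░░░■■·■■░░
░░░·····░░
░░░░░░░░░░
░░░░░░░░░░

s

░░■·····░░
░░■■■·■■░░
░░■■■·■■░░
░░░■■·■■░░
░░░■■·■■░░
░░░■■◆■■░░
░░░·····░░
░░░■■·■■░░
░░░░░░░░░░
░░░░░░░░░░

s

░░■■■·■■░░
░░■■■·■■░░
░░░■■·■■░░
░░░■■·■■░░
░░░■■·■■░░
░░░··◆··░░
░░░■■·■■░░
░░░■■·■■░░
░░░░░░░░░░
░░░░░░░░░░

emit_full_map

■····░
■··★··
■·····
■·····
■■■·■■
■■■·■■
░■■·■■
░■■·■■
░■■·■■
░··◆··
░■■·■■
░■■·■■

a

░░░■■■·■■░
░░░■■■·■■░
░░░░■■·■■░
░░░■■■·■■░
░░░■■■·■■░
░░░··◆···░
░░░■■■·■■░
░░░■■■·■■░
░░░░░░░░░░
░░░░░░░░░░

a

░░░░■■■·■■
░░░░■■■·■■
░░░░░■■·■■
░░░■■■■·■■
░░░■■■■·■■
░░░··◆····
░░░·■■■·■■
░░░·■■■·■■
░░░░░░░░░░
░░░░░░░░░░

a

░░░░░■■■·■
░░░░░■■■·■
░░░░░░■■·■
░░░■■■■■·■
░░░■■■■■·■
░░░■·◆····
░░░■·■■■·■
░░░■·■■■·■
░░░░░░░░░░
░░░░░░░░░░

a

░░░░░░■■■·
░░░░░░■■■·
░░░░░░░■■·
░░░■■■■■■·
░░░■■■■■■·
░░░■■◆····
░░░■■·■■■·
░░░■■·■■■·
░░░░░░░░░░
░░░░░░░░░░

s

░░░░░░■■■·
░░░░░░░■■·
░░░■■■■■■·
░░░■■■■■■·
░░░■■·····
░░░■■◆■■■·
░░░■■·■■■·
░░░■■·■■░░
░░░░░░░░░░
░░░░░░░░░░

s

░░░░░░░■■·
░░░■■■■■■·
░░░■■■■■■·
░░░■■·····
░░░■■·■■■·
░░░■■◆■■■·
░░░■■·■■░░
░░░■■·■■░░
░░░░░░░░░░
░░░░░░░░░░

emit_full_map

░░░■····░
░░░■··★··
░░░■·····
░░░■·····
░░░■■■·■■
░░░■■■·■■
░░░░■■·■■
■■■■■■·■■
■■■■■■·■■
■■·······
■■·■■■·■■
■■◆■■■·■■
■■·■■░░░░
■■·■■░░░░

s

░░░■■■■■■·
░░░■■■■■■·
░░░■■·····
░░░■■·■■■·
░░░■■·■■■·
░░░■■◆■■░░
░░░■■·■■░░
░░░■■·■■░░
░░░░░░░░░░
░░░░░░░░░░

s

░░░■■■■■■·
░░░■■·····
░░░■■·■■■·
░░░■■·■■■·
░░░■■·■■░░
░░░■■◆■■░░
░░░■■·■■░░
░░░■■·■■░░
░░░░░░░░░░
░░░░░░░░░░

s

░░░■■·····
░░░■■·■■■·
░░░■■·■■■·
░░░■■·■■░░
░░░■■·■■░░
░░░■■◆■■░░
░░░■■·■■░░
░░░■■·■■░░
░░░░░░░░░░
░░░░░░░░░░

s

░░░■■·■■■·
░░░■■·■■■·
░░░■■·■■░░
░░░■■·■■░░
░░░■■·■■░░
░░░■■◆■■░░
░░░■■·■■░░
░░░■■·■■░░
░░░░░░░░░░
░░░░░░░░░░

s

░░░■■·■■■·
░░░■■·■■░░
░░░■■·■■░░
░░░■■·■■░░
░░░■■·■■░░
░░░■■◆■■░░
░░░■■·■■░░
░░░··□·■░░
░░░░░░░░░░
░░░░░░░░░░

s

░░░■■·■■░░
░░░■■·■■░░
░░░■■·■■░░
░░░■■·■■░░
░░░■■·■■░░
░░░■■◆■■░░
░░░··□·■░░
░░░····■░░
░░░░░░░░░░
░░░░░░░░░░

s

░░░■■·■■░░
░░░■■·■■░░
░░░■■·■■░░
░░░■■·■■░░
░░░■■·■■░░
░░░··◆·■░░
░░░····■░░
░░░····■░░
░░░░░░░░░░
░░░░░░░░░░

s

░░░■■·■■░░
░░░■■·■■░░
░░░■■·■■░░
░░░■■·■■░░
░░░··□·■░░
░░░··◆·■░░
░░░····■░░
░░░··□·■░░
░░░░░░░░░░
░░░░░░░░░░

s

░░░■■·■■░░
░░░■■·■■░░
░░░■■·■■░░
░░░··□·■░░
░░░····■░░
░░░··◆·■░░
░░░··□·■░░
░░░■■·■■░░
░░░░░░░░░░
░░░░░░░░░░

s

░░░■■·■■░░
░░░■■·■■░░
░░░··□·■░░
░░░····■░░
░░░····■░░
░░░··◆·■░░
░░░■■·■■░░
░░░■■·■■░░
░░░░░░░░░░
░░░░░░░░░░

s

░░░■■·■■░░
░░░··□·■░░
░░░····■░░
░░░····■░░
░░░··□·■░░
░░░■■◆■■░░
░░░■■·■■░░
░░░■■·■■░░
░░░░░░░░░░
░░░░░░░░░░

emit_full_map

░░░■····░
░░░■··★··
░░░■·····
░░░■·····
░░░■■■·■■
░░░■■■·■■
░░░░■■·■■
■■■■■■·■■
■■■■■■·■■
■■·······
■■·■■■·■■
■■·■■■·■■
■■·■■░░░░
■■·■■░░░░
■■·■■░░░░
■■·■■░░░░
■■·■■░░░░
■■·■■░░░░
··□·■░░░░
····■░░░░
····■░░░░
··□·■░░░░
■■◆■■░░░░
■■·■■░░░░
■■·■■░░░░


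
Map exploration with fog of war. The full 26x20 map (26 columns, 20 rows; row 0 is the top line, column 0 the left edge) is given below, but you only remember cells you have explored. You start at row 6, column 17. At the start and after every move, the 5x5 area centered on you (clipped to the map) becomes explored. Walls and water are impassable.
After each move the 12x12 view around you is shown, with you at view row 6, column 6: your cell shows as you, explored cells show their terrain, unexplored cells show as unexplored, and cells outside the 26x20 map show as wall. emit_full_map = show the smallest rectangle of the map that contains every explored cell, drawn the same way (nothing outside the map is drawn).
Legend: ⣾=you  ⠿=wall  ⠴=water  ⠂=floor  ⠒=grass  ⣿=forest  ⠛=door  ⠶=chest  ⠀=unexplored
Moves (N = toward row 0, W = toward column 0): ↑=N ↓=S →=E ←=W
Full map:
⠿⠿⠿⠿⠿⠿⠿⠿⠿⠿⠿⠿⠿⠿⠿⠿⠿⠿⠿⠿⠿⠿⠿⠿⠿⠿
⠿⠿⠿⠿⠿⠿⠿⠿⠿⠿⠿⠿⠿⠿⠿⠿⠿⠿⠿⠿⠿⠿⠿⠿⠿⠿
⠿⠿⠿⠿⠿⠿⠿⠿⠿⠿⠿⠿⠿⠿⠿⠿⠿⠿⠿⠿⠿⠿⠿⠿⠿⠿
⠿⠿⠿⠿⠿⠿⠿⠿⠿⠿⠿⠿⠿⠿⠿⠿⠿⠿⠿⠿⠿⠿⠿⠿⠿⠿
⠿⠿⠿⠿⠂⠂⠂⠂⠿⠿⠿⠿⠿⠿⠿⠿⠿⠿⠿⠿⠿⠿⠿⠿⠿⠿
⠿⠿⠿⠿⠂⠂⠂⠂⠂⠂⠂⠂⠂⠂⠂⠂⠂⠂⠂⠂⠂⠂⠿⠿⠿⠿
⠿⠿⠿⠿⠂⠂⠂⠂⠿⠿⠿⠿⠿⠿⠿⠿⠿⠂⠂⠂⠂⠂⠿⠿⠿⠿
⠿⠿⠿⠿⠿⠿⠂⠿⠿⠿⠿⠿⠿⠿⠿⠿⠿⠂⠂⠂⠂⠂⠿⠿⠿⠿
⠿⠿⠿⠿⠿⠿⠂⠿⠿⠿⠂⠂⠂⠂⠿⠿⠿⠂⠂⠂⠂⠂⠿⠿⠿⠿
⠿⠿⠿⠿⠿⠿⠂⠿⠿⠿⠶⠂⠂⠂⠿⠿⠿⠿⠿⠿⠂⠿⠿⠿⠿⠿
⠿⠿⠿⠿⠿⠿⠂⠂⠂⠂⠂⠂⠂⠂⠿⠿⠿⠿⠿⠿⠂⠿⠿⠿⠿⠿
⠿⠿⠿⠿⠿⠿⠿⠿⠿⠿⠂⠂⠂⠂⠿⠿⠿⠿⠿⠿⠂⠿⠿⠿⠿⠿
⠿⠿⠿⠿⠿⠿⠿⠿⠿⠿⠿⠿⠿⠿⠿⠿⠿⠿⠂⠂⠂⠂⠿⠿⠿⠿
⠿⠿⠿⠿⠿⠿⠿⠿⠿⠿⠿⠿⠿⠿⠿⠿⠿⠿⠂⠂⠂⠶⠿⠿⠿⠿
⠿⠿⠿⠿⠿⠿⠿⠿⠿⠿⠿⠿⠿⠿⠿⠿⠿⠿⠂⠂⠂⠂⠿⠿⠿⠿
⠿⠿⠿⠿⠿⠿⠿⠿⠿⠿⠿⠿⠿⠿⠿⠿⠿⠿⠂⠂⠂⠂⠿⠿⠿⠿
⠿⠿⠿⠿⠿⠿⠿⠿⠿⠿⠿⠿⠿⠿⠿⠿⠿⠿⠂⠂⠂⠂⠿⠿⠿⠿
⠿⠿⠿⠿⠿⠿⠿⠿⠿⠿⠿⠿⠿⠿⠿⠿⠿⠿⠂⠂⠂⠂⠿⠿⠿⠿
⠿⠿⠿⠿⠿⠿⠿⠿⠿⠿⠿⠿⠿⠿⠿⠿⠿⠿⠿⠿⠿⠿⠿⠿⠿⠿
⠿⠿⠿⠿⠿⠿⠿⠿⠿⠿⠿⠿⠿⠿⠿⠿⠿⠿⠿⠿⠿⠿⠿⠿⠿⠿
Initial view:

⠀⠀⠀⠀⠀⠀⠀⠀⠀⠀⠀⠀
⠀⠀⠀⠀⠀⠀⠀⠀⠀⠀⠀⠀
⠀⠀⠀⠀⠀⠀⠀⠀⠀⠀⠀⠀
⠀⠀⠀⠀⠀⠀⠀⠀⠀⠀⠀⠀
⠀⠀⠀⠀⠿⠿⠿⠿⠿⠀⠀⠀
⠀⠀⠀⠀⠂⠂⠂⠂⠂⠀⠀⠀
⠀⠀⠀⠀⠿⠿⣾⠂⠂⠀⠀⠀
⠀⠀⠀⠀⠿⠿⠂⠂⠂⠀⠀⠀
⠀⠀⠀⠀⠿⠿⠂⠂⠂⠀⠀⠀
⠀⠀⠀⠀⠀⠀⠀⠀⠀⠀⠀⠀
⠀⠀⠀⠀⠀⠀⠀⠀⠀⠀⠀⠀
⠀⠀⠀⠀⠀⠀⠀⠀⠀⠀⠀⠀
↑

⠿⠿⠿⠿⠿⠿⠿⠿⠿⠿⠿⠿
⠀⠀⠀⠀⠀⠀⠀⠀⠀⠀⠀⠀
⠀⠀⠀⠀⠀⠀⠀⠀⠀⠀⠀⠀
⠀⠀⠀⠀⠀⠀⠀⠀⠀⠀⠀⠀
⠀⠀⠀⠀⠿⠿⠿⠿⠿⠀⠀⠀
⠀⠀⠀⠀⠿⠿⠿⠿⠿⠀⠀⠀
⠀⠀⠀⠀⠂⠂⣾⠂⠂⠀⠀⠀
⠀⠀⠀⠀⠿⠿⠂⠂⠂⠀⠀⠀
⠀⠀⠀⠀⠿⠿⠂⠂⠂⠀⠀⠀
⠀⠀⠀⠀⠿⠿⠂⠂⠂⠀⠀⠀
⠀⠀⠀⠀⠀⠀⠀⠀⠀⠀⠀⠀
⠀⠀⠀⠀⠀⠀⠀⠀⠀⠀⠀⠀

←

⠿⠿⠿⠿⠿⠿⠿⠿⠿⠿⠿⠿
⠀⠀⠀⠀⠀⠀⠀⠀⠀⠀⠀⠀
⠀⠀⠀⠀⠀⠀⠀⠀⠀⠀⠀⠀
⠀⠀⠀⠀⠀⠀⠀⠀⠀⠀⠀⠀
⠀⠀⠀⠀⠿⠿⠿⠿⠿⠿⠀⠀
⠀⠀⠀⠀⠿⠿⠿⠿⠿⠿⠀⠀
⠀⠀⠀⠀⠂⠂⣾⠂⠂⠂⠀⠀
⠀⠀⠀⠀⠿⠿⠿⠂⠂⠂⠀⠀
⠀⠀⠀⠀⠿⠿⠿⠂⠂⠂⠀⠀
⠀⠀⠀⠀⠀⠿⠿⠂⠂⠂⠀⠀
⠀⠀⠀⠀⠀⠀⠀⠀⠀⠀⠀⠀
⠀⠀⠀⠀⠀⠀⠀⠀⠀⠀⠀⠀

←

⠿⠿⠿⠿⠿⠿⠿⠿⠿⠿⠿⠿
⠀⠀⠀⠀⠀⠀⠀⠀⠀⠀⠀⠀
⠀⠀⠀⠀⠀⠀⠀⠀⠀⠀⠀⠀
⠀⠀⠀⠀⠀⠀⠀⠀⠀⠀⠀⠀
⠀⠀⠀⠀⠿⠿⠿⠿⠿⠿⠿⠀
⠀⠀⠀⠀⠿⠿⠿⠿⠿⠿⠿⠀
⠀⠀⠀⠀⠂⠂⣾⠂⠂⠂⠂⠀
⠀⠀⠀⠀⠿⠿⠿⠿⠂⠂⠂⠀
⠀⠀⠀⠀⠿⠿⠿⠿⠂⠂⠂⠀
⠀⠀⠀⠀⠀⠀⠿⠿⠂⠂⠂⠀
⠀⠀⠀⠀⠀⠀⠀⠀⠀⠀⠀⠀
⠀⠀⠀⠀⠀⠀⠀⠀⠀⠀⠀⠀

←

⠿⠿⠿⠿⠿⠿⠿⠿⠿⠿⠿⠿
⠀⠀⠀⠀⠀⠀⠀⠀⠀⠀⠀⠀
⠀⠀⠀⠀⠀⠀⠀⠀⠀⠀⠀⠀
⠀⠀⠀⠀⠀⠀⠀⠀⠀⠀⠀⠀
⠀⠀⠀⠀⠿⠿⠿⠿⠿⠿⠿⠿
⠀⠀⠀⠀⠿⠿⠿⠿⠿⠿⠿⠿
⠀⠀⠀⠀⠂⠂⣾⠂⠂⠂⠂⠂
⠀⠀⠀⠀⠿⠿⠿⠿⠿⠂⠂⠂
⠀⠀⠀⠀⠿⠿⠿⠿⠿⠂⠂⠂
⠀⠀⠀⠀⠀⠀⠀⠿⠿⠂⠂⠂
⠀⠀⠀⠀⠀⠀⠀⠀⠀⠀⠀⠀
⠀⠀⠀⠀⠀⠀⠀⠀⠀⠀⠀⠀

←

⠿⠿⠿⠿⠿⠿⠿⠿⠿⠿⠿⠿
⠀⠀⠀⠀⠀⠀⠀⠀⠀⠀⠀⠀
⠀⠀⠀⠀⠀⠀⠀⠀⠀⠀⠀⠀
⠀⠀⠀⠀⠀⠀⠀⠀⠀⠀⠀⠀
⠀⠀⠀⠀⠿⠿⠿⠿⠿⠿⠿⠿
⠀⠀⠀⠀⠿⠿⠿⠿⠿⠿⠿⠿
⠀⠀⠀⠀⠂⠂⣾⠂⠂⠂⠂⠂
⠀⠀⠀⠀⠿⠿⠿⠿⠿⠿⠂⠂
⠀⠀⠀⠀⠿⠿⠿⠿⠿⠿⠂⠂
⠀⠀⠀⠀⠀⠀⠀⠀⠿⠿⠂⠂
⠀⠀⠀⠀⠀⠀⠀⠀⠀⠀⠀⠀
⠀⠀⠀⠀⠀⠀⠀⠀⠀⠀⠀⠀

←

⠿⠿⠿⠿⠿⠿⠿⠿⠿⠿⠿⠿
⠀⠀⠀⠀⠀⠀⠀⠀⠀⠀⠀⠀
⠀⠀⠀⠀⠀⠀⠀⠀⠀⠀⠀⠀
⠀⠀⠀⠀⠀⠀⠀⠀⠀⠀⠀⠀
⠀⠀⠀⠀⠿⠿⠿⠿⠿⠿⠿⠿
⠀⠀⠀⠀⠿⠿⠿⠿⠿⠿⠿⠿
⠀⠀⠀⠀⠂⠂⣾⠂⠂⠂⠂⠂
⠀⠀⠀⠀⠿⠿⠿⠿⠿⠿⠿⠂
⠀⠀⠀⠀⠿⠿⠿⠿⠿⠿⠿⠂
⠀⠀⠀⠀⠀⠀⠀⠀⠀⠿⠿⠂
⠀⠀⠀⠀⠀⠀⠀⠀⠀⠀⠀⠀
⠀⠀⠀⠀⠀⠀⠀⠀⠀⠀⠀⠀

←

⠿⠿⠿⠿⠿⠿⠿⠿⠿⠿⠿⠿
⠀⠀⠀⠀⠀⠀⠀⠀⠀⠀⠀⠀
⠀⠀⠀⠀⠀⠀⠀⠀⠀⠀⠀⠀
⠀⠀⠀⠀⠀⠀⠀⠀⠀⠀⠀⠀
⠀⠀⠀⠀⠿⠿⠿⠿⠿⠿⠿⠿
⠀⠀⠀⠀⠿⠿⠿⠿⠿⠿⠿⠿
⠀⠀⠀⠀⠂⠂⣾⠂⠂⠂⠂⠂
⠀⠀⠀⠀⠿⠿⠿⠿⠿⠿⠿⠿
⠀⠀⠀⠀⠿⠿⠿⠿⠿⠿⠿⠿
⠀⠀⠀⠀⠀⠀⠀⠀⠀⠀⠿⠿
⠀⠀⠀⠀⠀⠀⠀⠀⠀⠀⠀⠀
⠀⠀⠀⠀⠀⠀⠀⠀⠀⠀⠀⠀

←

⠿⠿⠿⠿⠿⠿⠿⠿⠿⠿⠿⠿
⠀⠀⠀⠀⠀⠀⠀⠀⠀⠀⠀⠀
⠀⠀⠀⠀⠀⠀⠀⠀⠀⠀⠀⠀
⠀⠀⠀⠀⠀⠀⠀⠀⠀⠀⠀⠀
⠀⠀⠀⠀⠿⠿⠿⠿⠿⠿⠿⠿
⠀⠀⠀⠀⠿⠿⠿⠿⠿⠿⠿⠿
⠀⠀⠀⠀⠂⠂⣾⠂⠂⠂⠂⠂
⠀⠀⠀⠀⠿⠿⠿⠿⠿⠿⠿⠿
⠀⠀⠀⠀⠿⠿⠿⠿⠿⠿⠿⠿
⠀⠀⠀⠀⠀⠀⠀⠀⠀⠀⠀⠿
⠀⠀⠀⠀⠀⠀⠀⠀⠀⠀⠀⠀
⠀⠀⠀⠀⠀⠀⠀⠀⠀⠀⠀⠀

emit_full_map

⠿⠿⠿⠿⠿⠿⠿⠿⠿⠿⠿⠿
⠿⠿⠿⠿⠿⠿⠿⠿⠿⠿⠿⠿
⠂⠂⣾⠂⠂⠂⠂⠂⠂⠂⠂⠂
⠿⠿⠿⠿⠿⠿⠿⠿⠿⠂⠂⠂
⠿⠿⠿⠿⠿⠿⠿⠿⠿⠂⠂⠂
⠀⠀⠀⠀⠀⠀⠀⠿⠿⠂⠂⠂

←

⠿⠿⠿⠿⠿⠿⠿⠿⠿⠿⠿⠿
⠀⠀⠀⠀⠀⠀⠀⠀⠀⠀⠀⠀
⠀⠀⠀⠀⠀⠀⠀⠀⠀⠀⠀⠀
⠀⠀⠀⠀⠀⠀⠀⠀⠀⠀⠀⠀
⠀⠀⠀⠀⠿⠿⠿⠿⠿⠿⠿⠿
⠀⠀⠀⠀⠂⠿⠿⠿⠿⠿⠿⠿
⠀⠀⠀⠀⠂⠂⣾⠂⠂⠂⠂⠂
⠀⠀⠀⠀⠂⠿⠿⠿⠿⠿⠿⠿
⠀⠀⠀⠀⠿⠿⠿⠿⠿⠿⠿⠿
⠀⠀⠀⠀⠀⠀⠀⠀⠀⠀⠀⠀
⠀⠀⠀⠀⠀⠀⠀⠀⠀⠀⠀⠀
⠀⠀⠀⠀⠀⠀⠀⠀⠀⠀⠀⠀

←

⠿⠿⠿⠿⠿⠿⠿⠿⠿⠿⠿⠿
⠀⠀⠀⠀⠀⠀⠀⠀⠀⠀⠀⠀
⠀⠀⠀⠀⠀⠀⠀⠀⠀⠀⠀⠀
⠀⠀⠀⠀⠀⠀⠀⠀⠀⠀⠀⠀
⠀⠀⠀⠀⠿⠿⠿⠿⠿⠿⠿⠿
⠀⠀⠀⠀⠂⠂⠿⠿⠿⠿⠿⠿
⠀⠀⠀⠀⠂⠂⣾⠂⠂⠂⠂⠂
⠀⠀⠀⠀⠂⠂⠿⠿⠿⠿⠿⠿
⠀⠀⠀⠀⠂⠿⠿⠿⠿⠿⠿⠿
⠀⠀⠀⠀⠀⠀⠀⠀⠀⠀⠀⠀
⠀⠀⠀⠀⠀⠀⠀⠀⠀⠀⠀⠀
⠀⠀⠀⠀⠀⠀⠀⠀⠀⠀⠀⠀

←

⠿⠿⠿⠿⠿⠿⠿⠿⠿⠿⠿⠿
⠀⠀⠀⠀⠀⠀⠀⠀⠀⠀⠀⠀
⠀⠀⠀⠀⠀⠀⠀⠀⠀⠀⠀⠀
⠀⠀⠀⠀⠀⠀⠀⠀⠀⠀⠀⠀
⠀⠀⠀⠀⠿⠿⠿⠿⠿⠿⠿⠿
⠀⠀⠀⠀⠂⠂⠂⠿⠿⠿⠿⠿
⠀⠀⠀⠀⠂⠂⣾⠂⠂⠂⠂⠂
⠀⠀⠀⠀⠂⠂⠂⠿⠿⠿⠿⠿
⠀⠀⠀⠀⠿⠂⠿⠿⠿⠿⠿⠿
⠀⠀⠀⠀⠀⠀⠀⠀⠀⠀⠀⠀
⠀⠀⠀⠀⠀⠀⠀⠀⠀⠀⠀⠀
⠀⠀⠀⠀⠀⠀⠀⠀⠀⠀⠀⠀

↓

⠀⠀⠀⠀⠀⠀⠀⠀⠀⠀⠀⠀
⠀⠀⠀⠀⠀⠀⠀⠀⠀⠀⠀⠀
⠀⠀⠀⠀⠀⠀⠀⠀⠀⠀⠀⠀
⠀⠀⠀⠀⠿⠿⠿⠿⠿⠿⠿⠿
⠀⠀⠀⠀⠂⠂⠂⠿⠿⠿⠿⠿
⠀⠀⠀⠀⠂⠂⠂⠂⠂⠂⠂⠂
⠀⠀⠀⠀⠂⠂⣾⠿⠿⠿⠿⠿
⠀⠀⠀⠀⠿⠂⠿⠿⠿⠿⠿⠿
⠀⠀⠀⠀⠿⠂⠿⠿⠿⠀⠀⠀
⠀⠀⠀⠀⠀⠀⠀⠀⠀⠀⠀⠀
⠀⠀⠀⠀⠀⠀⠀⠀⠀⠀⠀⠀
⠀⠀⠀⠀⠀⠀⠀⠀⠀⠀⠀⠀

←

⠀⠀⠀⠀⠀⠀⠀⠀⠀⠀⠀⠀
⠀⠀⠀⠀⠀⠀⠀⠀⠀⠀⠀⠀
⠀⠀⠀⠀⠀⠀⠀⠀⠀⠀⠀⠀
⠀⠀⠀⠀⠀⠿⠿⠿⠿⠿⠿⠿
⠀⠀⠀⠀⠂⠂⠂⠂⠿⠿⠿⠿
⠀⠀⠀⠀⠂⠂⠂⠂⠂⠂⠂⠂
⠀⠀⠀⠀⠂⠂⣾⠂⠿⠿⠿⠿
⠀⠀⠀⠀⠿⠿⠂⠿⠿⠿⠿⠿
⠀⠀⠀⠀⠿⠿⠂⠿⠿⠿⠀⠀
⠀⠀⠀⠀⠀⠀⠀⠀⠀⠀⠀⠀
⠀⠀⠀⠀⠀⠀⠀⠀⠀⠀⠀⠀
⠀⠀⠀⠀⠀⠀⠀⠀⠀⠀⠀⠀

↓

⠀⠀⠀⠀⠀⠀⠀⠀⠀⠀⠀⠀
⠀⠀⠀⠀⠀⠀⠀⠀⠀⠀⠀⠀
⠀⠀⠀⠀⠀⠿⠿⠿⠿⠿⠿⠿
⠀⠀⠀⠀⠂⠂⠂⠂⠿⠿⠿⠿
⠀⠀⠀⠀⠂⠂⠂⠂⠂⠂⠂⠂
⠀⠀⠀⠀⠂⠂⠂⠂⠿⠿⠿⠿
⠀⠀⠀⠀⠿⠿⣾⠿⠿⠿⠿⠿
⠀⠀⠀⠀⠿⠿⠂⠿⠿⠿⠀⠀
⠀⠀⠀⠀⠿⠿⠂⠿⠿⠀⠀⠀
⠀⠀⠀⠀⠀⠀⠀⠀⠀⠀⠀⠀
⠀⠀⠀⠀⠀⠀⠀⠀⠀⠀⠀⠀
⠀⠀⠀⠀⠀⠀⠀⠀⠀⠀⠀⠀

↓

⠀⠀⠀⠀⠀⠀⠀⠀⠀⠀⠀⠀
⠀⠀⠀⠀⠀⠿⠿⠿⠿⠿⠿⠿
⠀⠀⠀⠀⠂⠂⠂⠂⠿⠿⠿⠿
⠀⠀⠀⠀⠂⠂⠂⠂⠂⠂⠂⠂
⠀⠀⠀⠀⠂⠂⠂⠂⠿⠿⠿⠿
⠀⠀⠀⠀⠿⠿⠂⠿⠿⠿⠿⠿
⠀⠀⠀⠀⠿⠿⣾⠿⠿⠿⠀⠀
⠀⠀⠀⠀⠿⠿⠂⠿⠿⠀⠀⠀
⠀⠀⠀⠀⠿⠿⠂⠂⠂⠀⠀⠀
⠀⠀⠀⠀⠀⠀⠀⠀⠀⠀⠀⠀
⠀⠀⠀⠀⠀⠀⠀⠀⠀⠀⠀⠀
⠀⠀⠀⠀⠀⠀⠀⠀⠀⠀⠀⠀

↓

⠀⠀⠀⠀⠀⠿⠿⠿⠿⠿⠿⠿
⠀⠀⠀⠀⠂⠂⠂⠂⠿⠿⠿⠿
⠀⠀⠀⠀⠂⠂⠂⠂⠂⠂⠂⠂
⠀⠀⠀⠀⠂⠂⠂⠂⠿⠿⠿⠿
⠀⠀⠀⠀⠿⠿⠂⠿⠿⠿⠿⠿
⠀⠀⠀⠀⠿⠿⠂⠿⠿⠿⠀⠀
⠀⠀⠀⠀⠿⠿⣾⠿⠿⠀⠀⠀
⠀⠀⠀⠀⠿⠿⠂⠂⠂⠀⠀⠀
⠀⠀⠀⠀⠿⠿⠿⠿⠿⠀⠀⠀
⠀⠀⠀⠀⠀⠀⠀⠀⠀⠀⠀⠀
⠀⠀⠀⠀⠀⠀⠀⠀⠀⠀⠀⠀
⠀⠀⠀⠀⠀⠀⠀⠀⠀⠀⠀⠀

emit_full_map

⠀⠿⠿⠿⠿⠿⠿⠿⠿⠿⠿⠿⠿⠿⠿⠿
⠂⠂⠂⠂⠿⠿⠿⠿⠿⠿⠿⠿⠿⠿⠿⠿
⠂⠂⠂⠂⠂⠂⠂⠂⠂⠂⠂⠂⠂⠂⠂⠂
⠂⠂⠂⠂⠿⠿⠿⠿⠿⠿⠿⠿⠿⠂⠂⠂
⠿⠿⠂⠿⠿⠿⠿⠿⠿⠿⠿⠿⠿⠂⠂⠂
⠿⠿⠂⠿⠿⠿⠀⠀⠀⠀⠀⠿⠿⠂⠂⠂
⠿⠿⣾⠿⠿⠀⠀⠀⠀⠀⠀⠀⠀⠀⠀⠀
⠿⠿⠂⠂⠂⠀⠀⠀⠀⠀⠀⠀⠀⠀⠀⠀
⠿⠿⠿⠿⠿⠀⠀⠀⠀⠀⠀⠀⠀⠀⠀⠀

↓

⠀⠀⠀⠀⠂⠂⠂⠂⠿⠿⠿⠿
⠀⠀⠀⠀⠂⠂⠂⠂⠂⠂⠂⠂
⠀⠀⠀⠀⠂⠂⠂⠂⠿⠿⠿⠿
⠀⠀⠀⠀⠿⠿⠂⠿⠿⠿⠿⠿
⠀⠀⠀⠀⠿⠿⠂⠿⠿⠿⠀⠀
⠀⠀⠀⠀⠿⠿⠂⠿⠿⠀⠀⠀
⠀⠀⠀⠀⠿⠿⣾⠂⠂⠀⠀⠀
⠀⠀⠀⠀⠿⠿⠿⠿⠿⠀⠀⠀
⠀⠀⠀⠀⠿⠿⠿⠿⠿⠀⠀⠀
⠀⠀⠀⠀⠀⠀⠀⠀⠀⠀⠀⠀
⠀⠀⠀⠀⠀⠀⠀⠀⠀⠀⠀⠀
⠀⠀⠀⠀⠀⠀⠀⠀⠀⠀⠀⠀

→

⠀⠀⠀⠂⠂⠂⠂⠿⠿⠿⠿⠿
⠀⠀⠀⠂⠂⠂⠂⠂⠂⠂⠂⠂
⠀⠀⠀⠂⠂⠂⠂⠿⠿⠿⠿⠿
⠀⠀⠀⠿⠿⠂⠿⠿⠿⠿⠿⠿
⠀⠀⠀⠿⠿⠂⠿⠿⠿⠀⠀⠀
⠀⠀⠀⠿⠿⠂⠿⠿⠿⠀⠀⠀
⠀⠀⠀⠿⠿⠂⣾⠂⠂⠀⠀⠀
⠀⠀⠀⠿⠿⠿⠿⠿⠿⠀⠀⠀
⠀⠀⠀⠿⠿⠿⠿⠿⠿⠀⠀⠀
⠀⠀⠀⠀⠀⠀⠀⠀⠀⠀⠀⠀
⠀⠀⠀⠀⠀⠀⠀⠀⠀⠀⠀⠀
⠀⠀⠀⠀⠀⠀⠀⠀⠀⠀⠀⠀

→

⠀⠀⠂⠂⠂⠂⠿⠿⠿⠿⠿⠿
⠀⠀⠂⠂⠂⠂⠂⠂⠂⠂⠂⠂
⠀⠀⠂⠂⠂⠂⠿⠿⠿⠿⠿⠿
⠀⠀⠿⠿⠂⠿⠿⠿⠿⠿⠿⠿
⠀⠀⠿⠿⠂⠿⠿⠿⠂⠀⠀⠀
⠀⠀⠿⠿⠂⠿⠿⠿⠶⠀⠀⠀
⠀⠀⠿⠿⠂⠂⣾⠂⠂⠀⠀⠀
⠀⠀⠿⠿⠿⠿⠿⠿⠂⠀⠀⠀
⠀⠀⠿⠿⠿⠿⠿⠿⠿⠀⠀⠀
⠀⠀⠀⠀⠀⠀⠀⠀⠀⠀⠀⠀
⠀⠀⠀⠀⠀⠀⠀⠀⠀⠀⠀⠀
⠀⠀⠀⠀⠀⠀⠀⠀⠀⠀⠀⠀

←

⠀⠀⠀⠂⠂⠂⠂⠿⠿⠿⠿⠿
⠀⠀⠀⠂⠂⠂⠂⠂⠂⠂⠂⠂
⠀⠀⠀⠂⠂⠂⠂⠿⠿⠿⠿⠿
⠀⠀⠀⠿⠿⠂⠿⠿⠿⠿⠿⠿
⠀⠀⠀⠿⠿⠂⠿⠿⠿⠂⠀⠀
⠀⠀⠀⠿⠿⠂⠿⠿⠿⠶⠀⠀
⠀⠀⠀⠿⠿⠂⣾⠂⠂⠂⠀⠀
⠀⠀⠀⠿⠿⠿⠿⠿⠿⠂⠀⠀
⠀⠀⠀⠿⠿⠿⠿⠿⠿⠿⠀⠀
⠀⠀⠀⠀⠀⠀⠀⠀⠀⠀⠀⠀
⠀⠀⠀⠀⠀⠀⠀⠀⠀⠀⠀⠀
⠀⠀⠀⠀⠀⠀⠀⠀⠀⠀⠀⠀

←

⠀⠀⠀⠀⠂⠂⠂⠂⠿⠿⠿⠿
⠀⠀⠀⠀⠂⠂⠂⠂⠂⠂⠂⠂
⠀⠀⠀⠀⠂⠂⠂⠂⠿⠿⠿⠿
⠀⠀⠀⠀⠿⠿⠂⠿⠿⠿⠿⠿
⠀⠀⠀⠀⠿⠿⠂⠿⠿⠿⠂⠀
⠀⠀⠀⠀⠿⠿⠂⠿⠿⠿⠶⠀
⠀⠀⠀⠀⠿⠿⣾⠂⠂⠂⠂⠀
⠀⠀⠀⠀⠿⠿⠿⠿⠿⠿⠂⠀
⠀⠀⠀⠀⠿⠿⠿⠿⠿⠿⠿⠀
⠀⠀⠀⠀⠀⠀⠀⠀⠀⠀⠀⠀
⠀⠀⠀⠀⠀⠀⠀⠀⠀⠀⠀⠀
⠀⠀⠀⠀⠀⠀⠀⠀⠀⠀⠀⠀

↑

⠀⠀⠀⠀⠀⠿⠿⠿⠿⠿⠿⠿
⠀⠀⠀⠀⠂⠂⠂⠂⠿⠿⠿⠿
⠀⠀⠀⠀⠂⠂⠂⠂⠂⠂⠂⠂
⠀⠀⠀⠀⠂⠂⠂⠂⠿⠿⠿⠿
⠀⠀⠀⠀⠿⠿⠂⠿⠿⠿⠿⠿
⠀⠀⠀⠀⠿⠿⠂⠿⠿⠿⠂⠀
⠀⠀⠀⠀⠿⠿⣾⠿⠿⠿⠶⠀
⠀⠀⠀⠀⠿⠿⠂⠂⠂⠂⠂⠀
⠀⠀⠀⠀⠿⠿⠿⠿⠿⠿⠂⠀
⠀⠀⠀⠀⠿⠿⠿⠿⠿⠿⠿⠀
⠀⠀⠀⠀⠀⠀⠀⠀⠀⠀⠀⠀
⠀⠀⠀⠀⠀⠀⠀⠀⠀⠀⠀⠀

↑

⠀⠀⠀⠀⠀⠀⠀⠀⠀⠀⠀⠀
⠀⠀⠀⠀⠀⠿⠿⠿⠿⠿⠿⠿
⠀⠀⠀⠀⠂⠂⠂⠂⠿⠿⠿⠿
⠀⠀⠀⠀⠂⠂⠂⠂⠂⠂⠂⠂
⠀⠀⠀⠀⠂⠂⠂⠂⠿⠿⠿⠿
⠀⠀⠀⠀⠿⠿⠂⠿⠿⠿⠿⠿
⠀⠀⠀⠀⠿⠿⣾⠿⠿⠿⠂⠀
⠀⠀⠀⠀⠿⠿⠂⠿⠿⠿⠶⠀
⠀⠀⠀⠀⠿⠿⠂⠂⠂⠂⠂⠀
⠀⠀⠀⠀⠿⠿⠿⠿⠿⠿⠂⠀
⠀⠀⠀⠀⠿⠿⠿⠿⠿⠿⠿⠀
⠀⠀⠀⠀⠀⠀⠀⠀⠀⠀⠀⠀

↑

⠀⠀⠀⠀⠀⠀⠀⠀⠀⠀⠀⠀
⠀⠀⠀⠀⠀⠀⠀⠀⠀⠀⠀⠀
⠀⠀⠀⠀⠀⠿⠿⠿⠿⠿⠿⠿
⠀⠀⠀⠀⠂⠂⠂⠂⠿⠿⠿⠿
⠀⠀⠀⠀⠂⠂⠂⠂⠂⠂⠂⠂
⠀⠀⠀⠀⠂⠂⠂⠂⠿⠿⠿⠿
⠀⠀⠀⠀⠿⠿⣾⠿⠿⠿⠿⠿
⠀⠀⠀⠀⠿⠿⠂⠿⠿⠿⠂⠀
⠀⠀⠀⠀⠿⠿⠂⠿⠿⠿⠶⠀
⠀⠀⠀⠀⠿⠿⠂⠂⠂⠂⠂⠀
⠀⠀⠀⠀⠿⠿⠿⠿⠿⠿⠂⠀
⠀⠀⠀⠀⠿⠿⠿⠿⠿⠿⠿⠀

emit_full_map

⠀⠿⠿⠿⠿⠿⠿⠿⠿⠿⠿⠿⠿⠿⠿⠿
⠂⠂⠂⠂⠿⠿⠿⠿⠿⠿⠿⠿⠿⠿⠿⠿
⠂⠂⠂⠂⠂⠂⠂⠂⠂⠂⠂⠂⠂⠂⠂⠂
⠂⠂⠂⠂⠿⠿⠿⠿⠿⠿⠿⠿⠿⠂⠂⠂
⠿⠿⣾⠿⠿⠿⠿⠿⠿⠿⠿⠿⠿⠂⠂⠂
⠿⠿⠂⠿⠿⠿⠂⠀⠀⠀⠀⠿⠿⠂⠂⠂
⠿⠿⠂⠿⠿⠿⠶⠀⠀⠀⠀⠀⠀⠀⠀⠀
⠿⠿⠂⠂⠂⠂⠂⠀⠀⠀⠀⠀⠀⠀⠀⠀
⠿⠿⠿⠿⠿⠿⠂⠀⠀⠀⠀⠀⠀⠀⠀⠀
⠿⠿⠿⠿⠿⠿⠿⠀⠀⠀⠀⠀⠀⠀⠀⠀

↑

⠀⠀⠀⠀⠀⠀⠀⠀⠀⠀⠀⠀
⠀⠀⠀⠀⠀⠀⠀⠀⠀⠀⠀⠀
⠀⠀⠀⠀⠀⠀⠀⠀⠀⠀⠀⠀
⠀⠀⠀⠀⠀⠿⠿⠿⠿⠿⠿⠿
⠀⠀⠀⠀⠂⠂⠂⠂⠿⠿⠿⠿
⠀⠀⠀⠀⠂⠂⠂⠂⠂⠂⠂⠂
⠀⠀⠀⠀⠂⠂⣾⠂⠿⠿⠿⠿
⠀⠀⠀⠀⠿⠿⠂⠿⠿⠿⠿⠿
⠀⠀⠀⠀⠿⠿⠂⠿⠿⠿⠂⠀
⠀⠀⠀⠀⠿⠿⠂⠿⠿⠿⠶⠀
⠀⠀⠀⠀⠿⠿⠂⠂⠂⠂⠂⠀
⠀⠀⠀⠀⠿⠿⠿⠿⠿⠿⠂⠀

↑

⠿⠿⠿⠿⠿⠿⠿⠿⠿⠿⠿⠿
⠀⠀⠀⠀⠀⠀⠀⠀⠀⠀⠀⠀
⠀⠀⠀⠀⠀⠀⠀⠀⠀⠀⠀⠀
⠀⠀⠀⠀⠀⠀⠀⠀⠀⠀⠀⠀
⠀⠀⠀⠀⠿⠿⠿⠿⠿⠿⠿⠿
⠀⠀⠀⠀⠂⠂⠂⠂⠿⠿⠿⠿
⠀⠀⠀⠀⠂⠂⣾⠂⠂⠂⠂⠂
⠀⠀⠀⠀⠂⠂⠂⠂⠿⠿⠿⠿
⠀⠀⠀⠀⠿⠿⠂⠿⠿⠿⠿⠿
⠀⠀⠀⠀⠿⠿⠂⠿⠿⠿⠂⠀
⠀⠀⠀⠀⠿⠿⠂⠿⠿⠿⠶⠀
⠀⠀⠀⠀⠿⠿⠂⠂⠂⠂⠂⠀

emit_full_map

⠿⠿⠿⠿⠿⠿⠿⠿⠿⠿⠿⠿⠿⠿⠿⠿
⠂⠂⠂⠂⠿⠿⠿⠿⠿⠿⠿⠿⠿⠿⠿⠿
⠂⠂⣾⠂⠂⠂⠂⠂⠂⠂⠂⠂⠂⠂⠂⠂
⠂⠂⠂⠂⠿⠿⠿⠿⠿⠿⠿⠿⠿⠂⠂⠂
⠿⠿⠂⠿⠿⠿⠿⠿⠿⠿⠿⠿⠿⠂⠂⠂
⠿⠿⠂⠿⠿⠿⠂⠀⠀⠀⠀⠿⠿⠂⠂⠂
⠿⠿⠂⠿⠿⠿⠶⠀⠀⠀⠀⠀⠀⠀⠀⠀
⠿⠿⠂⠂⠂⠂⠂⠀⠀⠀⠀⠀⠀⠀⠀⠀
⠿⠿⠿⠿⠿⠿⠂⠀⠀⠀⠀⠀⠀⠀⠀⠀
⠿⠿⠿⠿⠿⠿⠿⠀⠀⠀⠀⠀⠀⠀⠀⠀
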